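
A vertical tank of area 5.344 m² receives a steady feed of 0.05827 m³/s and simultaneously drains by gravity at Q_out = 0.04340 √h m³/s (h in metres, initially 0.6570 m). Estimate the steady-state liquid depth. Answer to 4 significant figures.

1.803 m

Level balance: A dh/dt = 0.05827 − 0.04340 √h. Setting dh/dt = 0:
Q_in = 0.04340 √h_ss ⇒ √h_ss = 0.05827/0.04340 = 1.34263.
h_ss = 1.34263² = 1.80265 m. (Since h₀ = 0.6570 m < h_ss, the level will rise toward this value.)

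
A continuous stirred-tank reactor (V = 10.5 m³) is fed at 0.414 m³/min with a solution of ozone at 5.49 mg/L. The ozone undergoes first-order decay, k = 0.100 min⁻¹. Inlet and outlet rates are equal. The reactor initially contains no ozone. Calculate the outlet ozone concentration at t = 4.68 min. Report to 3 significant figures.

Accumulation = in − out − consumed: V dC/dt = Q C_in − Q C − k V C.
This is linear with rate a = Q/V + k = 0.13943 min⁻¹.
C_ss = Q C_in/(Q + kV) = 1.5525 mg/L; C(t) = C_ss + (C₀ − C_ss) e^(−a t).
C(4.68) = 1.5525 + (-1.5525)·e^(−0.13943·4.68) = 1.5525 + (-1.5525)·0.52073 = 0.74407 mg/L.

0.744 mg/L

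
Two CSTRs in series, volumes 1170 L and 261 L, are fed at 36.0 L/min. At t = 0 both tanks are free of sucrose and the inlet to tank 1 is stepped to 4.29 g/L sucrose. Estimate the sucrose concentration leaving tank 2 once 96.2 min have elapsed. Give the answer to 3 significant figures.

Species balance on tank i: dCᵢ/dt = (Cᵢ₋₁ − Cᵢ)/τᵢ with τᵢ = Vᵢ/Q.
τ₁ = 1170/36.0 = 32.500 min; τ₂ = 261/36.0 = 7.2500 min.
Tank 1: C₁ = C_in(1 − e^(−t/τ₁)). Tank 2 (τ₁ ≠ τ₂): C₂ = C_in[1 − (τ₁ e^(−t/τ₁) − τ₂ e^(−t/τ₂))/(τ₁ − τ₂)].
At t = 96.2: e^(−t/τ₁) = 0.051819, e^(−t/τ₂) = 1.7273e-06.
C₂ = 4.29·[1 − (32.500·0.051819 − 7.2500·1.7273e-06)/(25.250)] = 4.29·0.93330 = 4.0039 g/L.

4.00 g/L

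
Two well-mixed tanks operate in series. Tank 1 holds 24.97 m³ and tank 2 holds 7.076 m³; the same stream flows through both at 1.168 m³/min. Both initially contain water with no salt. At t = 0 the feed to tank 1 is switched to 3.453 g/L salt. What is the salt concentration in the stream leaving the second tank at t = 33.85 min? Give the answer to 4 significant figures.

2.469 g/L

Species balance on tank i: dCᵢ/dt = (Cᵢ₋₁ − Cᵢ)/τᵢ with τᵢ = Vᵢ/Q.
τ₁ = 24.97/1.168 = 21.3784 min; τ₂ = 7.076/1.168 = 6.05822 min.
Solving the cascade with C₁(0)=C₂(0)=0 gives C₂(t) = C_in[1 − (τ₁ e^(−t/τ₁) − τ₂ e^(−t/τ₂))/(τ₁ − τ₂)].
At t = 33.85: e^(−t/τ₁) = 0.205282, e^(−t/τ₂) = 0.00374456.
C₂ = 3.453·[1 − (21.3784·0.205282 − 6.05822·0.00374456)/(15.3202)] = 3.453·0.715022 = 2.46897 g/L.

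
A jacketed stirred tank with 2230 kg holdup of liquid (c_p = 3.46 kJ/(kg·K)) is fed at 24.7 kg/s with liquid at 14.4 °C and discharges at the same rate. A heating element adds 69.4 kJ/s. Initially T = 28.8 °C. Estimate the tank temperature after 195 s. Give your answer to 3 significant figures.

Energy balance: M c_p dT/dt = ṁ c_p (T_in − T) + 69.4.
Rearrange: dT/dt = (T_ss − T)/τ with τ = M/ṁ = 90.283 s and T_ss = T_in + Q̇/(ṁ c_p) = 15.212 °C.
This is linear first-order; T(t) = T_ss + (T₀ − T_ss) e^(−t/τ).
T(195) = 15.212 + (13.588)·e^(−195/90.283) = 15.212 + (13.588)·0.11534 = 16.779 °C.

16.8 °C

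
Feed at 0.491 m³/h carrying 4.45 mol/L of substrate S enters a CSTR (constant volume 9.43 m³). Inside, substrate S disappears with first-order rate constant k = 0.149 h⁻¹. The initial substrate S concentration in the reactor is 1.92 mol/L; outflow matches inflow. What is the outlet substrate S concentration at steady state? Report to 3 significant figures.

1.15 mol/L

Accumulation = in − out − consumed: V dC/dt = Q C_in − Q C − k V C.
Steady state (dC/dt = 0): C_ss = Q C_in/(Q + kV) = C_in/(1 + kV/Q).
C_ss = 0.491·4.45/(0.491 + 0.149·9.43) = 2.1850/1.8961 = 1.1524 mol/L.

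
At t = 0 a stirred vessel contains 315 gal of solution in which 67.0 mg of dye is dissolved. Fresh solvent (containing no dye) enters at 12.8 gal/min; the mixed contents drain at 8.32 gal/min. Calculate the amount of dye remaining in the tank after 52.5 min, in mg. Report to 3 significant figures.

Let m(t) be the amount of dye. Volume: V(t) = V₀ + (Q_in − Q_out) t = 315 + 4.4800 t; V(52.5) = 550.20 gal.
Species balance (pure solvent in): dm/dt = −Q_out · m/V(t).
dm/m = −Q_out dt/(V₀ + 4.4800 t); integrating gives ln(m/m₀) = −(Q_out/(Q_in−Q_out)) ln(V/V₀).
m = m₀ (V₀/V)^(Q_out/(Q_in−Q_out)) = 67.0 × (315/550.20)^(1.8571) = 23.782 mg.

23.8 mg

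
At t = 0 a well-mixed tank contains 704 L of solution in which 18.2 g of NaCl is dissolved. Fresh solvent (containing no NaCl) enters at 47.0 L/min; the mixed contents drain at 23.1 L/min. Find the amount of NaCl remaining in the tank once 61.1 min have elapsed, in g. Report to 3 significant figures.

Total volume: dV/dt = Q_in − Q_out = 23.900 L/min, so V(t) = 704 + 23.900 t and V(61.1) = 2164.3 L.
Species balance (pure solvent in): dm/dt = −Q_out · m/V(t).
dm/m = −Q_out dt/(V₀ + 23.900 t); integrating gives ln(m/m₀) = −(Q_out/(Q_in−Q_out)) ln(V/V₀).
m = m₀ (V₀/V)^(Q_out/(Q_in−Q_out)) = 18.2 × (704/2164.3)^(0.96653) = 6.1469 g.

6.15 g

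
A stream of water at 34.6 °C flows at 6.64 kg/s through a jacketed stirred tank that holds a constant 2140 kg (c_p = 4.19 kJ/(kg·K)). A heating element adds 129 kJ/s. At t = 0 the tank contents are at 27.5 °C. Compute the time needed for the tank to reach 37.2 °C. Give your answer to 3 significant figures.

M c_p dT/dt = ṁ c_p (T_in − T) + Q̇.
τ = M/ṁ = 322.29 s; T_ss = T_in + Q̇/(ṁ c_p) = 39.237 °C.
T(t) = T_ss + (T₀ − T_ss) e^(−t/τ). Set T = 37.2:
e^(−t/τ) = (37.2 − 39.237)/(27.5 − 39.237) = 0.17353
t = −322.29 · ln(0.17353) = 564.46 s.

564 s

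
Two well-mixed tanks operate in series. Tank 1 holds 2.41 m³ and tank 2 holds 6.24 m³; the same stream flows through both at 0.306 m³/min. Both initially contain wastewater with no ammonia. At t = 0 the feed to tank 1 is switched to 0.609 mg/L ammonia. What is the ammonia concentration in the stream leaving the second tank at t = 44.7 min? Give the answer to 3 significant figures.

0.499 mg/L

Each tank obeys Vᵢ dCᵢ/dt = Q(Cᵢ₋₁ − Cᵢ), so τᵢ = Vᵢ/Q.
τ₁ = 2.41/0.306 = 7.8758 min; τ₂ = 6.24/0.306 = 20.392 min.
Solving the cascade with C₁(0)=C₂(0)=0 gives C₂(t) = C_in[1 − (τ₁ e^(−t/τ₁) − τ₂ e^(−t/τ₂))/(τ₁ − τ₂)].
At t = 44.7: e^(−t/τ₁) = 0.0034286, e^(−t/τ₂) = 0.11169.
C₂ = 0.609·[1 − (7.8758·0.0034286 − 20.392·0.11169)/(-12.516)] = 0.609·0.82019 = 0.49949 mg/L.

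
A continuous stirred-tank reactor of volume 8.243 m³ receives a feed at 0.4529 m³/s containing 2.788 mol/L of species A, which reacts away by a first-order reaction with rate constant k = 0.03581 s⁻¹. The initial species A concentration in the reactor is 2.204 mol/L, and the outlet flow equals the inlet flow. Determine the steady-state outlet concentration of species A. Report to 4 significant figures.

Species balance: V dC/dt = Q C_in − Q C − k V C.
At steady state: 0 = Q C_in − (Q + kV) C_ss, so C_ss = Q C_in/(Q + kV).
C_ss = 0.4529·2.788/(0.4529 + 0.03581·8.243) = 1.26269/0.748082 = 1.68790 mol/L.

1.688 mol/L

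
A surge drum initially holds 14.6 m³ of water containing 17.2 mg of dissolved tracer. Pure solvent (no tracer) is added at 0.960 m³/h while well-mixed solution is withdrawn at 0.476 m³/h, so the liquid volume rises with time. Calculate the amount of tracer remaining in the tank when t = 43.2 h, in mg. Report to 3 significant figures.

7.18 mg

Total volume: dV/dt = Q_in − Q_out = 0.48400 m³/h, so V(t) = 14.6 + 0.48400 t and V(43.2) = 35.509 m³.
Solute balance: dm/dt = 0 − Q_out C = −Q_out m/V(t).
dm/m = −Q_out dt/(V₀ + 0.48400 t); integrating gives ln(m/m₀) = −(Q_out/(Q_in−Q_out)) ln(V/V₀).
m = m₀ (V₀/V)^(Q_out/(Q_in−Q_out)) = 17.2 × (14.6/35.509)^(0.98347) = 7.1767 mg.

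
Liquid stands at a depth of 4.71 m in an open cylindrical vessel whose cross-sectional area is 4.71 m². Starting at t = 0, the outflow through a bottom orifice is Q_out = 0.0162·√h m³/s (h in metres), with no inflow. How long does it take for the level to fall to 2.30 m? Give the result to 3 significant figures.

A dh/dt = −Q_out = −0.0162 √h.
This is separable: 2 d(√h)/dt = −0.0162/A, so √h = √h₀ − (0.0162/(2A)) t.
t = 2A(√h₀ − √h)/0.0162 = 2·4.71·(√4.71 − √2.30)/0.0162
  = 9.4200 × (2.1703 − 1.5166) / 0.0162 = 380.10 s.

380 s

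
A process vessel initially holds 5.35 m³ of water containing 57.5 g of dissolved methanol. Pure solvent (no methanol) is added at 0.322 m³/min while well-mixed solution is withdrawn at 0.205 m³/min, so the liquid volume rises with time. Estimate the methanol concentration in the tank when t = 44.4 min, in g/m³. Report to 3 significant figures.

Let m(t) be the amount of methanol. Volume: V(t) = V₀ + (Q_in − Q_out) t = 5.35 + 0.11700 t; V(44.4) = 10.545 m³.
No methanol enters, so dm/dt = −Q_out · (m/V).
dm/m = −Q_out dt/(V₀ + 0.11700 t); integrating gives ln(m/m₀) = −(Q_out/(Q_in−Q_out)) ln(V/V₀).
m = m₀ (V₀/V)^(Q_out/(Q_in−Q_out)) = 57.5 × (5.35/10.545)^(1.7521) = 17.512 g.
C = m/V = 17.512/10.545 = 1.6607 g/m³.

1.66 g/m³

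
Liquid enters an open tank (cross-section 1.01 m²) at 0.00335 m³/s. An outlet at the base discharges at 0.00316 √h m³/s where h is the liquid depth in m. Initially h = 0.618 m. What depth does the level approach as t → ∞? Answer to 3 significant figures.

1.12 m

A dh/dt = Q_in − 0.00316 √h. Steady state requires inflow = outflow:
Q_in = 0.00316 √h_ss ⇒ √h_ss = 0.00335/0.00316 = 1.0601.
h_ss = 1.0601² = 1.1239 m. (Since h₀ = 0.618 m < h_ss, the level will rise toward this value.)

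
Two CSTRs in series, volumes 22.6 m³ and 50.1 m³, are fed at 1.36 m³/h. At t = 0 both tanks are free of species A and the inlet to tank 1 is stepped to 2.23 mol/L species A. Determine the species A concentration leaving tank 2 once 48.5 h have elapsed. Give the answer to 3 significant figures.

Species balance on tank i: dCᵢ/dt = (Cᵢ₋₁ − Cᵢ)/τᵢ with τᵢ = Vᵢ/Q.
τ₁ = 22.6/1.36 = 16.618 h; τ₂ = 50.1/1.36 = 36.838 h.
Solving the cascade with C₁(0)=C₂(0)=0 gives C₂(t) = C_in[1 − (τ₁ e^(−t/τ₁) − τ₂ e^(−t/τ₂))/(τ₁ − τ₂)].
At t = 48.5: e^(−t/τ₁) = 0.054010, e^(−t/τ₂) = 0.26805.
C₂ = 2.23·[1 − (16.618·0.054010 − 36.838·0.26805)/(-20.221)] = 2.23·0.55604 = 1.2400 mol/L.

1.24 mol/L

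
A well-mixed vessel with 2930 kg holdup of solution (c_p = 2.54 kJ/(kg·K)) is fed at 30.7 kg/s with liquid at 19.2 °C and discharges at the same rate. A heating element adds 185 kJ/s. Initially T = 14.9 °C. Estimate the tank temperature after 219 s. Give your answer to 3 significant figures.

20.9 °C

Unsteady energy balance on the tank contents: M c_p dT/dt = ṁ c_p (T_in − T) + 185.
τ = M/ṁ = 95.440 s; T_ss = T_in + Q̇/(ṁ c_p) = 19.2 + 185/(30.7·2.54) = 21.572 °C.
This is linear first-order; T(t) = T_ss + (T₀ − T_ss) e^(−t/τ).
T(219) = 21.572 + (-6.6725)·e^(−219/95.440) = 21.572 + (-6.6725)·0.10080 = 20.900 °C.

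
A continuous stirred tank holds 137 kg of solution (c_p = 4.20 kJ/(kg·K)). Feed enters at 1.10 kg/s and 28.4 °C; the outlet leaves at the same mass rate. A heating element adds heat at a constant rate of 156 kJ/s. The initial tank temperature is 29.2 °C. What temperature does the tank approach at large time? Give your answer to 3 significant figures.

62.2 °C

M c_p dT/dt = ṁ c_p (T_in − T) + Q̇.
At steady state dT/dt = 0 ⇒ T_ss = T_in + Q̇/(ṁ c_p) = 28.4 + 156/(1.10·4.20) = 62.166 °C.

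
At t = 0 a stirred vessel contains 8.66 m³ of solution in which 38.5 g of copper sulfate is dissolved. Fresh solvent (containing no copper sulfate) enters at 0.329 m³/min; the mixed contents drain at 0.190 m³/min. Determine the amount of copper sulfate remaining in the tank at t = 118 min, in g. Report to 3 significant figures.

9.01 g

Let m(t) be the amount of copper sulfate. Volume: V(t) = V₀ + (Q_in − Q_out) t = 8.66 + 0.13900 t; V(118) = 25.062 m³.
No copper sulfate enters, so dm/dt = −Q_out · (m/V).
Separate: dm/m = −Q_out dt/V(t) ⇒ ln(m/m₀) = −(Q_out/(Q_in−Q_out)) ln(V/V₀).
m = m₀ (V₀/V)^(Q_out/(Q_in−Q_out)) = 38.5 × (8.66/25.062)^(1.3669) = 9.0082 g.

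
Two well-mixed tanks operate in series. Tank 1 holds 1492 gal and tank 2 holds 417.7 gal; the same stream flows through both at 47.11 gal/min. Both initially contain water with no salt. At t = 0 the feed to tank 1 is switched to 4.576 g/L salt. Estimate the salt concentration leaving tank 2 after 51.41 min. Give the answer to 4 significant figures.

3.328 g/L

Species balance on tank i: dCᵢ/dt = (Cᵢ₋₁ − Cᵢ)/τᵢ with τᵢ = Vᵢ/Q.
τ₁ = 1492/47.11 = 31.6706 min; τ₂ = 417.7/47.11 = 8.86648 min.
Solving the cascade with C₁(0)=C₂(0)=0 gives C₂(t) = C_in[1 − (τ₁ e^(−t/τ₁) − τ₂ e^(−t/τ₂))/(τ₁ − τ₂)].
At t = 51.41: e^(−t/τ₁) = 0.197252, e^(−t/τ₂) = 0.00303289.
C₂ = 4.576·[1 − (31.6706·0.197252 − 8.86648·0.00303289)/(22.8041)] = 4.576·0.727234 = 3.32782 g/L.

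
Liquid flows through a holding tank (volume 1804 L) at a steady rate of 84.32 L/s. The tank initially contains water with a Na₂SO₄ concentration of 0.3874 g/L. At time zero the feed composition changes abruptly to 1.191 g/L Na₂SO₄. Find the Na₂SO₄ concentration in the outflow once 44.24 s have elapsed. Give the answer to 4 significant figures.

Unsteady species balance (constant V, well mixed): V dC/dt = Q(C_in − C).
So dC/dt = (C_in − C)/τ with τ = V/Q = 1804/84.32 = 21.3947 s.
This is linear first-order; C(t) = C_in + (C₀ − C_in) e^(−t/τ).
C(44.24) = 1.191 + (0.3874 − 1.191)·e^(−44.24/21.3947) = 1.191 + (-0.803600)·0.126463 = 1.08937 g/L.

1.089 g/L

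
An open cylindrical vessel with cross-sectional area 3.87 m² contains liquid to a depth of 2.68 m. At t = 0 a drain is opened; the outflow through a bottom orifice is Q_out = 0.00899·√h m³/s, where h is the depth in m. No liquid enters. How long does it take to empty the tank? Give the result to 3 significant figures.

With no inflow, A dh/dt = −0.00899 √h.
This is separable: 2 d(√h)/dt = −0.00899/A, so √h = √h₀ − (0.00899/(2A)) t.
Set h = 0: 2√h₀ = (0.00899/A) t_empty ⇒ t_empty = 2A√h₀/0.00899.
t_empty = 2·3.87·√2.68/0.00899 = 7.7400·1.6371/0.00899 = 1409.4 s.

1410 s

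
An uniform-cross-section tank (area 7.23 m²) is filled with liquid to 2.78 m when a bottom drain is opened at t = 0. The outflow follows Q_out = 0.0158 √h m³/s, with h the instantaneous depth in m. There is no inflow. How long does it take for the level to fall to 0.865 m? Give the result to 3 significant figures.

Volume balance on the tank: A dh/dt = −0.0158 √h.
This is separable: 2 d(√h)/dt = −0.0158/A, so √h = √h₀ − (0.0158/(2A)) t.
t = 2A(√h₀ − √h)/0.0158 = 2·7.23·(√2.78 − √0.865)/0.0158
  = 14.460 × (1.6673 − 0.93005) / 0.0158 = 674.75 s.

675 s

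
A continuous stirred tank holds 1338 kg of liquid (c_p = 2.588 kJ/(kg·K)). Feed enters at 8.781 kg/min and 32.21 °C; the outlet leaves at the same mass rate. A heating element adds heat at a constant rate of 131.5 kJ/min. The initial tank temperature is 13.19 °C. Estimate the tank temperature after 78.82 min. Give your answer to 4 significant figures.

M c_p dT/dt = ṁ c_p (T_in − T) + Q̇.
τ = M/ṁ = 152.374 min; T_ss = T_in + Q̇/(ṁ c_p) = 32.21 + 131.5/(8.781·2.588) = 37.9965 °C.
Integrating: T(t) = T_ss + (T₀ − T_ss) e^(−t/τ).
T(78.82) = 37.9965 + (-24.8065)·e^(−78.82/152.374) = 37.9965 + (-24.8065)·0.596141 = 23.2083 °C.

23.21 °C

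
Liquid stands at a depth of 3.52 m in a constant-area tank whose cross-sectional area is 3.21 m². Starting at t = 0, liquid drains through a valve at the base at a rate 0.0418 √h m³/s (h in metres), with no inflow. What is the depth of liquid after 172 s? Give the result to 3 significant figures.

Accumulation of liquid (constant cross-section A): A dh/dt = −0.0418 √h.
This is separable: 2 d(√h)/dt = −0.0418/A, so √h = √h₀ − (0.0418/(2A)) t.
√h = √3.52 − 0.0418·172/(2·3.21) = 1.8762 − 1.1199 = 0.75629.
h = 0.75629² = 0.57198 m.

0.572 m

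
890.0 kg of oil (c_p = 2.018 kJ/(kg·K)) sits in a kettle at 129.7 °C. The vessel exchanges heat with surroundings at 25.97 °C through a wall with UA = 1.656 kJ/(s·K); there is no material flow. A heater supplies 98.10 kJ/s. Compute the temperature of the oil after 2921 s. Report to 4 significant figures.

Lumped-capacitance energy balance: M c_p dT/dt = UA(T_amb − T) + Q̇.
dT/dt = (T_ss − T)/τ with T_ss = T_amb + Q̇/UA = 25.97 + 98.10/1.656 = 85.2091 °C, τ = M c_p/UA = 890.0·2.018/1.656 = 1084.55 s.
This is linear first-order; T(t) = T_ss + (T₀ − T_ss) e^(−t/τ).
T(2921) = 85.2091 + (44.4909)·0.0676590 = 88.2193 °C.

88.22 °C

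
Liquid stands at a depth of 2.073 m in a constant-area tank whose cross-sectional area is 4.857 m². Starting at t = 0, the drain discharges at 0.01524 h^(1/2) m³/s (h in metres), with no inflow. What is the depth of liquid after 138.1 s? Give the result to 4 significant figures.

1.496 m

Accumulation of liquid (constant cross-section A): A dh/dt = −0.01524 √h.
∫ h^(−1/2) dh = −(0.01524/A) ∫ dt, giving 2√h = 2√h₀ − (0.01524/A) t.
√h = √2.073 − 0.01524·138.1/(2·4.857) = 1.43979 − 0.216661 = 1.22313.
h = 1.22313² = 1.49605 m.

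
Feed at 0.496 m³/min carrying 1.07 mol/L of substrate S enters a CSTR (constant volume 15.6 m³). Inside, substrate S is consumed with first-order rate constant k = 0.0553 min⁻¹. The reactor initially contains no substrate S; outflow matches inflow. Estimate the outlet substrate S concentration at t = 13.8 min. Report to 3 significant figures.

0.273 mol/L

Accumulation = in − out − consumed: V dC/dt = Q C_in − Q C − k V C.
dC/dt = (Q/V) C_in − (Q/V + k) C; effective rate a = Q/V + k = 0.031795 + 0.0553 = 0.087095 min⁻¹.
C_ss = Q C_in/(Q + kV) = 0.39061 mol/L; C(t) = C_ss + (C₀ − C_ss) e^(−a t).
C(13.8) = 0.39061 + (-0.39061)·e^(−0.087095·13.8) = 0.39061 + (-0.39061)·0.30062 = 0.27319 mol/L.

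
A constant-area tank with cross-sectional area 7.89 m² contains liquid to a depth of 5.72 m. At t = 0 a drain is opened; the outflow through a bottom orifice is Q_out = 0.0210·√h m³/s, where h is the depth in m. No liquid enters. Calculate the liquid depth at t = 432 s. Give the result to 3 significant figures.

3.30 m

With no inflow, A dh/dt = −0.0210 √h.
This is separable: 2 d(√h)/dt = −0.0210/A, so √h = √h₀ − (0.0210/(2A)) t.
√h = √5.72 − 0.0210·432/(2·7.89) = 2.3917 − 0.57490 = 1.8167.
h = 1.8167² = 3.3006 m.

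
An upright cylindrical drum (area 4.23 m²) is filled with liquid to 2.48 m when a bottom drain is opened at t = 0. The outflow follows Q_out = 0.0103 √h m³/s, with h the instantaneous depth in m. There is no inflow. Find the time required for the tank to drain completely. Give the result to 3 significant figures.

1290 s

With no inflow, A dh/dt = −0.0103 √h.
Separate and integrate: 2(√h − √h₀) = −(0.0103/A) t.
Tank is empty when √h = 0: t_empty = 2A√h₀/0.0103.
t_empty = 2·4.23·√2.48/0.0103 = 8.4600·1.5748/0.0103 = 1293.5 s.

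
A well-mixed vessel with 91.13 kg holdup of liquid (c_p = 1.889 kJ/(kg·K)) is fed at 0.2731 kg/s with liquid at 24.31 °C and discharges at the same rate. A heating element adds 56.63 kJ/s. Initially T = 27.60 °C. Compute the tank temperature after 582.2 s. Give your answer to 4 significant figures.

M c_p dT/dt = ṁ c_p (T_in − T) + Q̇.
τ = M/ṁ = 333.687 s; T_ss = T_in + Q̇/(ṁ c_p) = 24.31 + 56.63/(0.2731·1.889) = 134.082 °C.
T approaches T_ss exponentially: T(t) = T_ss + (T₀ − T_ss) e^(−t/τ).
T(582.2) = 134.082 + (-106.482)·e^(−582.2/333.687) = 134.082 + (-106.482)·0.174689 = 115.481 °C.

115.5 °C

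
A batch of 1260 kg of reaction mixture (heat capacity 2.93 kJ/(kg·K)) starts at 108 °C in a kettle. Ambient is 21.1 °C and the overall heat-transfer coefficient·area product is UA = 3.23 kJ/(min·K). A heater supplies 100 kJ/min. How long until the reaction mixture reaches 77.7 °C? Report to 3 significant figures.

M c_p dT/dt = −UA(T − T_amb) + Q̇.
τ = M c_p/UA = 1143.0 min; T_ss = T_amb + Q̇/UA = 21.1 + 100/3.23 = 52.060 °C.
T(t) = T_ss + (T₀ − T_ss)e^(−t/τ); set T = 77.7:
t = −τ ln[(T − T_ss)/(T₀ − T_ss)] = −1143.0 · ln(0.45835) = 891.66 min.

892 min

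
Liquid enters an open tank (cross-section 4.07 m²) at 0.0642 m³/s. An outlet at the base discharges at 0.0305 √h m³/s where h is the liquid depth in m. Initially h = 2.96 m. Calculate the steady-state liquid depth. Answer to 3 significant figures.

4.43 m

A dh/dt = Q_in − 0.0305 √h. Steady state requires inflow = outflow:
Q_in = 0.0305 √h_ss ⇒ √h_ss = 0.0642/0.0305 = 2.1049.
h_ss = 2.1049² = 4.4307 m. (Since h₀ = 2.96 m < h_ss, the level will rise toward this value.)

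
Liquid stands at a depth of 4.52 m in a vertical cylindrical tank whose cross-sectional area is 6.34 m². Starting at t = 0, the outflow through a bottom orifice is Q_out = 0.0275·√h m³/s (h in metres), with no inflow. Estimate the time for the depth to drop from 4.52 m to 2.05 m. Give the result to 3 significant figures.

320 s

With no inflow, A dh/dt = −0.0275 √h.
Separate and integrate: 2(√h − √h₀) = −(0.0275/A) t.
t = 2A(√h₀ − √h)/0.0275 = 2·6.34·(√4.52 − √2.05)/0.0275
  = 12.680 × (2.1260 − 1.4318) / 0.0275 = 320.11 s.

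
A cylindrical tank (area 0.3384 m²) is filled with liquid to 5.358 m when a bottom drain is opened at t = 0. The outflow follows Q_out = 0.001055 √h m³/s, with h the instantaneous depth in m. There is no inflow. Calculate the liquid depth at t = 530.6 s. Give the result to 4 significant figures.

2.213 m

A dh/dt = −Q_out = −0.001055 √h.
This is separable: 2 d(√h)/dt = −0.001055/A, so √h = √h₀ − (0.001055/(2A)) t.
√h = √5.358 − 0.001055·530.6/(2·0.3384) = 2.31474 − 0.827103 = 1.48763.
h = 1.48763² = 2.21305 m.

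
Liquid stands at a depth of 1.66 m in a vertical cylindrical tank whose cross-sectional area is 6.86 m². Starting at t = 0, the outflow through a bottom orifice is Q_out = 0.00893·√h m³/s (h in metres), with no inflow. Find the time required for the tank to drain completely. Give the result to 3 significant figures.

1980 s

Unsteady balance on liquid volume: A dh/dt = −0.00893 √h.
∫ h^(−1/2) dh = −(0.00893/A) ∫ dt, giving 2√h = 2√h₀ − (0.00893/A) t.
Tank is empty when √h = 0: t_empty = 2A√h₀/0.00893.
t_empty = 2·6.86·√1.66/0.00893 = 13.720·1.2884/0.00893 = 1979.5 s.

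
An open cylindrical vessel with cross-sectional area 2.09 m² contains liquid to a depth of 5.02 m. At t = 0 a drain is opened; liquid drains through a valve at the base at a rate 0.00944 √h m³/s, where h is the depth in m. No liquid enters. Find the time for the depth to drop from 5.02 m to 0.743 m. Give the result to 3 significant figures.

610 s

A dh/dt = −Q_out = −0.00944 √h.
Separate and integrate: 2(√h − √h₀) = −(0.00944/A) t.
t = 2A(√h₀ − √h)/0.00944 = 2·2.09·(√5.02 − √0.743)/0.00944
  = 4.1800 × (2.2405 − 0.86197) / 0.00944 = 610.42 s.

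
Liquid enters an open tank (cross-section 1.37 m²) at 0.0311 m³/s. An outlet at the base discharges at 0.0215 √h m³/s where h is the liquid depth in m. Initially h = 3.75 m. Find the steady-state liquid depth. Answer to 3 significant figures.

2.09 m

Mass balance (ρ constant): A dh/dt = Q_in − 0.0215 √h. At steady state dh/dt = 0:
Q_in = 0.0215 √h_ss ⇒ √h_ss = 0.0311/0.0215 = 1.4465.
h_ss = 1.4465² = 2.0924 m. (Since h₀ = 3.75 m > h_ss, the level will fall toward this value.)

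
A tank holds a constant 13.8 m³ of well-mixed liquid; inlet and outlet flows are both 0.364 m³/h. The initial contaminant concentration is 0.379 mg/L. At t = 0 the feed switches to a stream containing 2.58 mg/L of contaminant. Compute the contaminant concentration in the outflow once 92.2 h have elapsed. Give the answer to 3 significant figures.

Species balance on the tank: V dC/dt = Q(C_in − C).
Rewrite as dC/dt + C/τ = C_in/τ, τ = V/Q = 37.912 h.
Integrating: C(t) = C_in + (C₀ − C_in) e^(−t/τ).
C(92.2) = 2.58 + (0.379 − 2.58)·e^(−92.2/37.912) = 2.58 + (-2.2010)·0.087866 = 2.3866 mg/L.

2.39 mg/L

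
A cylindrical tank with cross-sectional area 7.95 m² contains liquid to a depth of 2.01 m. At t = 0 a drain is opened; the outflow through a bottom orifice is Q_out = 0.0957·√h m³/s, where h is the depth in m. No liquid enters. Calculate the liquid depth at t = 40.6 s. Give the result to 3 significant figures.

1.38 m

With no inflow, A dh/dt = −0.0957 √h.
Separate and integrate: 2(√h − √h₀) = −(0.0957/A) t.
√h = √2.01 − 0.0957·40.6/(2·7.95) = 1.4177 − 0.24437 = 1.1734.
h = 1.1734² = 1.3768 m.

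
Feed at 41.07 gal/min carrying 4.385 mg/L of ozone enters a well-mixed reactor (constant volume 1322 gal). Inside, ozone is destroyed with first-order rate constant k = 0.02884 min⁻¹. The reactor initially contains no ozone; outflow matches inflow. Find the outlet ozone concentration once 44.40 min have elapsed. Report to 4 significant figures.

2.115 mg/L

Accumulation = in − out − consumed: V dC/dt = Q C_in − Q C − k V C.
This is linear with rate a = Q/V + k = 0.0599066 min⁻¹.
C_ss = Q C_in/(Q + kV) = 2.27399 mg/L; C(t) = C_ss + (C₀ − C_ss) e^(−a t).
C(44.40) = 2.27399 + (-2.27399)·e^(−0.0599066·44.40) = 2.27399 + (-2.27399)·0.0699586 = 2.11490 mg/L.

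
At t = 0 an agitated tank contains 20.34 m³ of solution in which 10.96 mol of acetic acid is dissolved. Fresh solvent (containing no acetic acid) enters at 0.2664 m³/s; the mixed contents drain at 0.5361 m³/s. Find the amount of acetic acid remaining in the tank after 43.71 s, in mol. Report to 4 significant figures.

1.958 mol

Let m(t) be the amount of acetic acid. Volume: V(t) = V₀ + (Q_in − Q_out) t = 20.34 − 0.269700 t; V(43.71) = 8.55141 m³.
Solute balance: dm/dt = 0 − Q_out C = −Q_out m/V(t).
Separate: dm/m = −Q_out dt/V(t) ⇒ ln(m/m₀) = −(Q_out/(Q_in−Q_out)) ln(V/V₀).
m = m₀ (V₀/V)^(Q_out/(Q_in−Q_out)) = 10.96 × (20.34/8.55141)^(-1.98776) = 1.95789 mol.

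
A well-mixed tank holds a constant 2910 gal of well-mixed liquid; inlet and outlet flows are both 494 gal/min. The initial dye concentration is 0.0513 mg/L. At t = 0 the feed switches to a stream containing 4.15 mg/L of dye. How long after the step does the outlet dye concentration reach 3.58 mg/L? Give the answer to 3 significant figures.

Species balance: V dC/dt = Q(C_in − C) ⇒ τ = V/Q = 5.8907 min.
C(t) = C_in + (C₀ − C_in) e^(−t/τ). Set C = 3.58 and solve for t:
e^(−t/τ) = (C − C_in)/(C₀ − C_in) = (3.58 − 4.15)/(0.0513 − 4.15) = 0.13907
t = −τ ln(…) = 5.8907 × 1.9728 = 11.621 min.

11.6 min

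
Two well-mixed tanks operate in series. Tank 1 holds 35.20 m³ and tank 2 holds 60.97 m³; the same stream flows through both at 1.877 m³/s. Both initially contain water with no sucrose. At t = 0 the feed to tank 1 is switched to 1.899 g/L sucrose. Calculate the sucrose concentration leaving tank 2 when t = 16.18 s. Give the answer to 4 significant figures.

Time constants: τᵢ = Vᵢ/Q for each well-mixed tank.
τ₁ = 35.20/1.877 = 18.7533 s; τ₂ = 60.97/1.877 = 32.4827 s.
Solving the cascade with C₁(0)=C₂(0)=0 gives C₂(t) = C_in[1 − (τ₁ e^(−t/τ₁) − τ₂ e^(−t/τ₂))/(τ₁ − τ₂)].
At t = 16.18: e^(−t/τ₁) = 0.421987, e^(−t/τ₂) = 0.607677.
C₂ = 1.899·[1 − (18.7533·0.421987 − 32.4827·0.607677)/(-13.7294)] = 1.899·0.138684 = 0.263360 g/L.

0.2634 g/L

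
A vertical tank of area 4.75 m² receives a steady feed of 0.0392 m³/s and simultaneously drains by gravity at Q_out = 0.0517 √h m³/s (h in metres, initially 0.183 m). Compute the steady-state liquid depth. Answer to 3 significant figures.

0.575 m

Unsteady balance on liquid volume: A dh/dt = Q_in − 0.0517 √h. At steady state dh/dt = 0:
Q_in = 0.0517 √h_ss ⇒ √h_ss = 0.0392/0.0517 = 0.75822.
h_ss = 0.75822² = 0.57490 m. (Since h₀ = 0.183 m < h_ss, the level will rise toward this value.)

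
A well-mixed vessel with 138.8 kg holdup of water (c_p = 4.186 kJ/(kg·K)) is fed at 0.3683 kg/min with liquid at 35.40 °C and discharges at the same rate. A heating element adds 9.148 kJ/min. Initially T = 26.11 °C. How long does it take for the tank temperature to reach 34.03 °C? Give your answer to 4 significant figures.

First-law balance (no shaft work): M c_p dT/dt = ṁ c_p (T_in − T) + 9.148.
τ = M/ṁ = 376.867 min; T_ss = T_in + Q̇/(ṁ c_p) = 41.3337 °C.
T(t) = T_ss + (T₀ − T_ss) e^(−t/τ). Set T = 34.03:
e^(−t/τ) = (34.03 − 41.3337)/(26.11 − 41.3337) = 0.479758
t = −376.867 · ln(0.479758) = 276.798 min.

276.8 min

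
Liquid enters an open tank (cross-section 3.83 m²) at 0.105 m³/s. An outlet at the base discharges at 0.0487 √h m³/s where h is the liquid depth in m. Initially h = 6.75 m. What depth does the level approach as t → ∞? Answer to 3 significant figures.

Level balance: A dh/dt = 0.105 − 0.0487 √h. Setting dh/dt = 0:
Q_in = 0.0487 √h_ss ⇒ √h_ss = 0.105/0.0487 = 2.1561.
h_ss = 2.1561² = 4.6486 m. (Since h₀ = 6.75 m > h_ss, the level will fall toward this value.)

4.65 m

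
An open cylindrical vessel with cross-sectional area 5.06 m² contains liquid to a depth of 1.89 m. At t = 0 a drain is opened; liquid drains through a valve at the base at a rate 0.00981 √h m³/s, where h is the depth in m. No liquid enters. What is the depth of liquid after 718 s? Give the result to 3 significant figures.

0.461 m

Accumulation of liquid (constant cross-section A): A dh/dt = −0.00981 √h.
∫ h^(−1/2) dh = −(0.00981/A) ∫ dt, giving 2√h = 2√h₀ − (0.00981/A) t.
√h = √1.89 − 0.00981·718/(2·5.06) = 1.3748 − 0.69601 = 0.67877.
h = 0.67877² = 0.46072 m.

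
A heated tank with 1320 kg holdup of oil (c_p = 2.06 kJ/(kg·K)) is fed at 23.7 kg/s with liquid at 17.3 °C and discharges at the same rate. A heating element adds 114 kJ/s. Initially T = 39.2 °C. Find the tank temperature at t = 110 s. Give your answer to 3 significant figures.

Energy balance: M c_p dT/dt = ṁ c_p (T_in − T) + 114.
τ = M/ṁ = 55.696 s; T_ss = T_in + Q̇/(ṁ c_p) = 17.3 + 114/(23.7·2.06) = 19.635 °C.
T approaches T_ss exponentially: T(t) = T_ss + (T₀ − T_ss) e^(−t/τ).
T(110) = 19.635 + (19.565)·e^(−110/55.696) = 19.635 + (19.565)·0.13876 = 22.350 °C.

22.3 °C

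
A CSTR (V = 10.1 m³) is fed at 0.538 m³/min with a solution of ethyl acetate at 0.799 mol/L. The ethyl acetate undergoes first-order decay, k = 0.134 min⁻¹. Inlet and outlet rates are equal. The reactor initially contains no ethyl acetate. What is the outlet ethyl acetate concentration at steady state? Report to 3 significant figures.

V dC/dt = Q(C_in − C) − k V C.
At steady state: 0 = Q C_in − (Q + kV) C_ss, so C_ss = Q C_in/(Q + kV).
C_ss = 0.538·0.799/(0.538 + 0.134·10.1) = 0.42986/1.8914 = 0.22727 mol/L.

0.227 mol/L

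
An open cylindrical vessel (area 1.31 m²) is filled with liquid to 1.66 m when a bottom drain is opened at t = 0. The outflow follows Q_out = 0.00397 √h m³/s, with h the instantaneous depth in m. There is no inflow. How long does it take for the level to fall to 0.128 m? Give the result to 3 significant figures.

614 s

With no inflow, A dh/dt = −0.00397 √h.
Separate and integrate: 2(√h − √h₀) = −(0.00397/A) t.
t = 2A(√h₀ − √h)/0.00397 = 2·1.31·(√1.66 − √0.128)/0.00397
  = 2.6200 × (1.2884 − 0.35777) / 0.00397 = 614.17 s.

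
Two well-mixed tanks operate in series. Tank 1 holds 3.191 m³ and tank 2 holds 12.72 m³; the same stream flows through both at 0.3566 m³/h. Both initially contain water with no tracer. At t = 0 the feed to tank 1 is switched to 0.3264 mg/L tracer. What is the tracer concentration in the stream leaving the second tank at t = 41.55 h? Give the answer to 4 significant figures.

0.1915 mg/L

Each tank obeys Vᵢ dCᵢ/dt = Q(Cᵢ₋₁ − Cᵢ), so τᵢ = Vᵢ/Q.
τ₁ = 3.191/0.3566 = 8.94840 h; τ₂ = 12.72/0.3566 = 35.6702 h.
Solving the cascade with C₁(0)=C₂(0)=0 gives C₂(t) = C_in[1 − (τ₁ e^(−t/τ₁) − τ₂ e^(−t/τ₂))/(τ₁ − τ₂)].
At t = 41.55: e^(−t/τ₁) = 0.00962600, e^(−t/τ₂) = 0.311973.
C₂ = 0.3264·[1 − (8.94840·0.00962600 − 35.6702·0.311973)/(-26.7218)] = 0.3264·0.586779 = 0.191525 mg/L.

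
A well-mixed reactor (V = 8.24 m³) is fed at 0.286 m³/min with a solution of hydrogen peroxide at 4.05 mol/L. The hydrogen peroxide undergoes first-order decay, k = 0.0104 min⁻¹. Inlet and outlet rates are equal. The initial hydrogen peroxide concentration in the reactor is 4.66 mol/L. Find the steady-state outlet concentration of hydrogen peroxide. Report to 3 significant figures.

3.12 mol/L

Accumulation = in − out − consumed: V dC/dt = Q C_in − Q C − k V C.
At steady state: 0 = Q C_in − (Q + kV) C_ss, so C_ss = Q C_in/(Q + kV).
C_ss = 0.286·4.05/(0.286 + 0.0104·8.24) = 1.1583/0.37170 = 3.1163 mol/L.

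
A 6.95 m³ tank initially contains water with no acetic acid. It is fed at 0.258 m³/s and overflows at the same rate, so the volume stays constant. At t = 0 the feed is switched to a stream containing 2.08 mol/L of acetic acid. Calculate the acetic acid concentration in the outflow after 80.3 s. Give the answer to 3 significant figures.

Species balance on the tank: V dC/dt = Q(C_in − C).
Rewrite as dC/dt + C/τ = C_in/τ, τ = V/Q = 26.938 s.
This is linear first-order; C(t) = C_in + (C₀ − C_in) e^(−t/τ).
C(80.3) = 2.08 + (0 − 2.08)·e^(−80.3/26.938) = 2.08 + (-2.0800)·0.050746 = 1.9744 mol/L.

1.97 mol/L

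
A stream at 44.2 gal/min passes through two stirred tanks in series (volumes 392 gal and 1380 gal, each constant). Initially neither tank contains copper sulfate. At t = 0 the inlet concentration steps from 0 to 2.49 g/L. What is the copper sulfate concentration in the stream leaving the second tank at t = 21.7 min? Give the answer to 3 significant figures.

Time constants: τᵢ = Vᵢ/Q for each well-mixed tank.
τ₁ = 392/44.2 = 8.8688 min; τ₂ = 1380/44.2 = 31.222 min.
Tank 1: C₁ = C_in(1 − e^(−t/τ₁)). Tank 2 (τ₁ ≠ τ₂): C₂ = C_in[1 − (τ₁ e^(−t/τ₁) − τ₂ e^(−t/τ₂))/(τ₁ − τ₂)].
At t = 21.7: e^(−t/τ₁) = 0.086571, e^(−t/τ₂) = 0.49906.
C₂ = 2.49·[1 − (8.8688·0.086571 − 31.222·0.49906)/(-22.353)] = 2.49·0.33728 = 0.83983 g/L.

0.840 g/L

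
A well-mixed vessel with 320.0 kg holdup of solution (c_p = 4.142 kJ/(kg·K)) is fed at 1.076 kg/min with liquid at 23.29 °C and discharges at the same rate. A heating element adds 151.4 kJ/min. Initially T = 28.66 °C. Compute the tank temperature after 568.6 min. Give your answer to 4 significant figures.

53.03 °C

M c_p dT/dt = ṁ c_p (T_in − T) + Q̇.
Rearrange: dT/dt = (T_ss − T)/τ with τ = M/ṁ = 297.398 min and T_ss = T_in + Q̇/(ṁ c_p) = 57.2606 °C.
Solution: T(t) = T_ss + (T₀ − T_ss) e^(−t/τ).
T(568.6) = 57.2606 + (-28.6006)·e^(−568.6/297.398) = 57.2606 + (-28.6006)·0.147797 = 53.0335 °C.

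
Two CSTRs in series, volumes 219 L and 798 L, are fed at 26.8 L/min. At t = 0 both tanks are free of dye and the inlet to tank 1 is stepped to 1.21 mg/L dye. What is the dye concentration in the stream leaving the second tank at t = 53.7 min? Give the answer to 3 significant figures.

Each tank obeys Vᵢ dCᵢ/dt = Q(Cᵢ₋₁ − Cᵢ), so τᵢ = Vᵢ/Q.
τ₁ = 219/26.8 = 8.1716 min; τ₂ = 798/26.8 = 29.776 min.
Tank 1: C₁ = C_in(1 − e^(−t/τ₁)). Tank 2 (τ₁ ≠ τ₂): C₂ = C_in[1 − (τ₁ e^(−t/τ₁) − τ₂ e^(−t/τ₂))/(τ₁ − τ₂)].
At t = 53.7: e^(−t/τ₁) = 0.0013997, e^(−t/τ₂) = 0.16473.
C₂ = 1.21·[1 − (8.1716·0.0013997 − 29.776·0.16473)/(-21.604)] = 1.21·0.77349 = 0.93593 mg/L.

0.936 mg/L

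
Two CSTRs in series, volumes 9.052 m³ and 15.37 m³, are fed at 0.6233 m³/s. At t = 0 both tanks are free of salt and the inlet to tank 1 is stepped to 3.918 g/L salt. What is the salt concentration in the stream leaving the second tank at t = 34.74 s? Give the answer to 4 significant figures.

2.101 g/L

Each tank obeys Vᵢ dCᵢ/dt = Q(Cᵢ₋₁ − Cᵢ), so τᵢ = Vᵢ/Q.
τ₁ = 9.052/0.6233 = 14.5227 s; τ₂ = 15.37/0.6233 = 24.6591 s.
Solving the cascade with C₁(0)=C₂(0)=0 gives C₂(t) = C_in[1 − (τ₁ e^(−t/τ₁) − τ₂ e^(−t/τ₂))/(τ₁ − τ₂)].
At t = 34.74: e^(−t/τ₁) = 0.0914359, e^(−t/τ₂) = 0.244433.
C₂ = 3.918·[1 − (14.5227·0.0914359 − 24.6591·0.244433)/(-10.1364)] = 3.918·0.536362 = 2.10147 g/L.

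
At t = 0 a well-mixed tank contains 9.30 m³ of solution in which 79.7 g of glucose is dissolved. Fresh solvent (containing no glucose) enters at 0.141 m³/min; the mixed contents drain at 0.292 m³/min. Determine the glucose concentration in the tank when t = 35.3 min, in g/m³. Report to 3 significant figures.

Let m(t) be the amount of glucose. Volume: V(t) = V₀ + (Q_in − Q_out) t = 9.30 − 0.15100 t; V(35.3) = 3.9697 m³.
Solute balance: dm/dt = 0 − Q_out C = −Q_out m/V(t).
dm/m = −Q_out dt/(V₀ − 0.15100 t); integrating gives ln(m/m₀) = −(Q_out/(Q_in−Q_out)) ln(V/V₀).
m = m₀ (V₀/V)^(Q_out/(Q_in−Q_out)) = 79.7 × (9.30/3.9697)^(-1.9338) = 15.364 g.
C = m/V = 15.364/3.9697 = 3.8702 g/m³.

3.87 g/m³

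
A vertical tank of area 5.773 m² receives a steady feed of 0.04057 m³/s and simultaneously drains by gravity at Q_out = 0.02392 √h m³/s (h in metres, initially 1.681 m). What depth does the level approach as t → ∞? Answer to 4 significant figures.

Level balance: A dh/dt = 0.04057 − 0.02392 √h. Setting dh/dt = 0:
Q_in = 0.02392 √h_ss ⇒ √h_ss = 0.04057/0.02392 = 1.69607.
h_ss = 1.69607² = 2.87665 m. (Since h₀ = 1.681 m < h_ss, the level will rise toward this value.)

2.877 m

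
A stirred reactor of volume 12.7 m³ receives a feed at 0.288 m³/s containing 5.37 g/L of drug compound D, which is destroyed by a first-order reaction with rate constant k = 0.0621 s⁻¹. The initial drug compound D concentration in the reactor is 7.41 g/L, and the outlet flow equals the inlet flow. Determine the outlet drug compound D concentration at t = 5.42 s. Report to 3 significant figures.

Species balance: V dC/dt = Q C_in − Q C − k V C.
dC/dt = (Q/V) C_in − (Q/V + k) C; effective rate a = Q/V + k = 0.022677 + 0.0621 = 0.084777 s⁻¹.
C_ss = Q C_in/(Q + kV) = 1.4364 g/L; C(t) = C_ss + (C₀ − C_ss) e^(−a t).
C(5.42) = 1.4364 + (5.9736)·e^(−0.084777·5.42) = 1.4364 + (5.9736)·0.63160 = 5.2094 g/L.

5.21 g/L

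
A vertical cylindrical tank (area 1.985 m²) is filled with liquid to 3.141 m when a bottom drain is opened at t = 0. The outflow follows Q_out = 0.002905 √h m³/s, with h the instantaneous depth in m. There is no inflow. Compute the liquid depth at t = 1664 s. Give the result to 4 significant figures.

With no inflow, A dh/dt = −0.002905 √h.
This is separable: 2 d(√h)/dt = −0.002905/A, so √h = √h₀ − (0.002905/(2A)) t.
√h = √3.141 − 0.002905·1664/(2·1.985) = 1.77229 − 1.21761 = 0.554675.
h = 0.554675² = 0.307664 m.

0.3077 m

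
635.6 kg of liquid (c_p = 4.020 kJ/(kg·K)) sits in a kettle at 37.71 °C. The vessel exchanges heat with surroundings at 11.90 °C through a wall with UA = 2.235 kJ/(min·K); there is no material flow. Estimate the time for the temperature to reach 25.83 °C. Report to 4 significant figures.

Lumped-capacitance energy balance: M c_p dT/dt = UA(T_amb − T).
τ = M c_p/UA = 1143.23 min; T_ss = T_amb = 11.9000 °C.
T(t) = T_ss + (T₀ − T_ss)e^(−t/τ); set T = 25.83:
t = −τ ln[(T − T_ss)/(T₀ − T_ss)] = −1143.23 · ln(0.539713) = 705.048 min.

705.0 min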